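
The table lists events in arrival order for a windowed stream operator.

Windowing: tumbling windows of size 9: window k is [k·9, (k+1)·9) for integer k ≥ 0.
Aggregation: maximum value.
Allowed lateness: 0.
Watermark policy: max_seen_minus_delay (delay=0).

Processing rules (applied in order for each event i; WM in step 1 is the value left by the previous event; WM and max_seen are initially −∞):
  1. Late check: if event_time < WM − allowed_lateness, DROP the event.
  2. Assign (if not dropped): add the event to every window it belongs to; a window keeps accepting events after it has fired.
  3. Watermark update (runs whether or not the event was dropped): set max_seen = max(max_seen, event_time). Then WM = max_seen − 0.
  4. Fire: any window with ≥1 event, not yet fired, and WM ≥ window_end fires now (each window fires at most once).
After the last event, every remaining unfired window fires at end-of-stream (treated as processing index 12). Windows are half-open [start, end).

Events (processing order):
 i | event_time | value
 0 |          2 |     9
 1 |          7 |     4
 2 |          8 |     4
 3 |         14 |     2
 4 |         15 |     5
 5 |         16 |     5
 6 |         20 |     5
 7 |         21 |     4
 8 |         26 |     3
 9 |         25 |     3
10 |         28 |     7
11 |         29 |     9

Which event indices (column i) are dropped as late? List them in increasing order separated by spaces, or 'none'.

i=0 t=2 v=9: → [0,9); WM=2
i=1 t=7 v=4: → [0,9); WM=7
i=2 t=8 v=4: → [0,9); WM=8
i=3 t=14 v=2: → [9,18); WM=14; [0,9) fires=9
i=4 t=15 v=5: → [9,18); WM=15
i=5 t=16 v=5: → [9,18); WM=16
i=6 t=20 v=5: → [18,27); WM=20; [9,18) fires=5
i=7 t=21 v=4: → [18,27); WM=21
i=8 t=26 v=3: → [18,27); WM=26
i=9 t=25 v=3: DROP (t<26-0); WM=26
i=10 t=28 v=7: → [27,36); WM=28; [18,27) fires=5
i=11 t=29 v=9: → [27,36); WM=29

9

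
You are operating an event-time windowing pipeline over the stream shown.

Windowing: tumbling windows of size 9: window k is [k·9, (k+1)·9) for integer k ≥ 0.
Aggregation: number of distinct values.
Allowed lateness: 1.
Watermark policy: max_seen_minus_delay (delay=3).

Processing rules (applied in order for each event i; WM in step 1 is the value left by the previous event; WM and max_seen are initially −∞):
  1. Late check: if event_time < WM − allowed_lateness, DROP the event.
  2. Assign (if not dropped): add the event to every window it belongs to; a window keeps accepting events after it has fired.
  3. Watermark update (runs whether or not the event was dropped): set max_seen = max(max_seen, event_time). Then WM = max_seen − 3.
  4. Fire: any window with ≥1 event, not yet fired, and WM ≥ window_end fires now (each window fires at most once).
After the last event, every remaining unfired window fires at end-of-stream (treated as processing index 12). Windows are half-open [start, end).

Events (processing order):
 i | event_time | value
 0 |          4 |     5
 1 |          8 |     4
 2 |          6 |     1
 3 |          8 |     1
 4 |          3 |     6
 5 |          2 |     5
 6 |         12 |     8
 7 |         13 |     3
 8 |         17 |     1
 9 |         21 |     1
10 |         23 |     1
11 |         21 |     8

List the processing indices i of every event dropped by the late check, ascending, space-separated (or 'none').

4 5

i=0 t=4 v=5: → [0,9); WM=1
i=1 t=8 v=4: → [0,9); WM=5
i=2 t=6 v=1: → [0,9); WM=5
i=3 t=8 v=1: → [0,9); WM=5
i=4 t=3 v=6: DROP (t<5-1); WM=5
i=5 t=2 v=5: DROP (t<5-1); WM=5
i=6 t=12 v=8: → [9,18); WM=9; [0,9) fires=3
i=7 t=13 v=3: → [9,18); WM=10
i=8 t=17 v=1: → [9,18); WM=14
i=9 t=21 v=1: → [18,27); WM=18; [9,18) fires=3
i=10 t=23 v=1: → [18,27); WM=20
i=11 t=21 v=8: → [18,27); WM=20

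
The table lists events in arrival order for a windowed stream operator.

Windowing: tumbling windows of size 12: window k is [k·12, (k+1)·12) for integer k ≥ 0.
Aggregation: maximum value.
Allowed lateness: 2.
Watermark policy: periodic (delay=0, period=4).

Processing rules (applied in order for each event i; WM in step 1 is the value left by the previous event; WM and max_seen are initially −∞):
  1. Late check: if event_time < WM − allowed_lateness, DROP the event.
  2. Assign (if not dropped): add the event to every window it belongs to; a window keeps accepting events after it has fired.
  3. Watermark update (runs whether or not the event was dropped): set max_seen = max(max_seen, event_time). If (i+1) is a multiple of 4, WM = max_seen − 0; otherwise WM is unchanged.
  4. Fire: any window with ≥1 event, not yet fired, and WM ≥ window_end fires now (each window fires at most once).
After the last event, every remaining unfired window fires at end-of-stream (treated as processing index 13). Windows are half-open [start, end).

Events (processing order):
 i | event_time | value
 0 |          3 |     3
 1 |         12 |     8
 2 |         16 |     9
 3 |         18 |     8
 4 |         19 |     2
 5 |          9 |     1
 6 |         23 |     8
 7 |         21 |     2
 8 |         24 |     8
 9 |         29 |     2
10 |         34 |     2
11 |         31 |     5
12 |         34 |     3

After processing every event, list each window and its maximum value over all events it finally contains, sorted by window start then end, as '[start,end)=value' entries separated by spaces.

i=0 t=3 v=3: → [0,12); WM=−∞
i=1 t=12 v=8: → [12,24); WM=−∞
i=2 t=16 v=9: → [12,24); WM=−∞
i=3 t=18 v=8: → [12,24); WM=18; [0,12) fires=3
i=4 t=19 v=2: → [12,24); WM=18
i=5 t=9 v=1: DROP (t<18-2); WM=18
i=6 t=23 v=8: → [12,24); WM=18
i=7 t=21 v=2: → [12,24); WM=23
i=8 t=24 v=8: → [24,36); WM=23
i=9 t=29 v=2: → [24,36); WM=23
i=10 t=34 v=2: → [24,36); WM=23
i=11 t=31 v=5: → [24,36); WM=34; [12,24) fires=9
i=12 t=34 v=3: → [24,36); WM=34

[0,12)=3 [12,24)=9 [24,36)=8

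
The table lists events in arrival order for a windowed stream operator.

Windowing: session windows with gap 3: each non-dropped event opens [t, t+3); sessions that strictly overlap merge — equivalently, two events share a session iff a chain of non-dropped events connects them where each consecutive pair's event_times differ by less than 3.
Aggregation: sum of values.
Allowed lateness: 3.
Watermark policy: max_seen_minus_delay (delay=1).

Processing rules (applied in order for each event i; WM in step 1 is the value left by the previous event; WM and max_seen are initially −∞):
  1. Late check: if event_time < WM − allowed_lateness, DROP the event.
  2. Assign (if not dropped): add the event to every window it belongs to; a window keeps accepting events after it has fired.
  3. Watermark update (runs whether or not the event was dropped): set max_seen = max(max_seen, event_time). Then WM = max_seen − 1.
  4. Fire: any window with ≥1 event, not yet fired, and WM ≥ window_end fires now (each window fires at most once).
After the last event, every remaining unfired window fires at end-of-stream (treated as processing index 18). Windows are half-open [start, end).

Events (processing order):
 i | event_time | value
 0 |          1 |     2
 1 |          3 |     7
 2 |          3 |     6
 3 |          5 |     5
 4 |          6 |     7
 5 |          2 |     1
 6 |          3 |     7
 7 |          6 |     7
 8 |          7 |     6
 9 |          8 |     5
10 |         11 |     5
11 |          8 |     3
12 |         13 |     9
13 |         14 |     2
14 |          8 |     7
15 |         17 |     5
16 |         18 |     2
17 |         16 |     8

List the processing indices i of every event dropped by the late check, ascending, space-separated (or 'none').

i=0 t=1 v=2: → [1,4); WM=0
i=1 t=3 v=7: → [1,6); WM=2
i=2 t=3 v=6: → [1,6); WM=2
i=3 t=5 v=5: → [1,8); WM=4
i=4 t=6 v=7: → [1,9); WM=5
i=5 t=2 v=1: → [1,9); WM=5
i=6 t=3 v=7: → [1,9); WM=5
i=7 t=6 v=7: → [1,9); WM=5
i=8 t=7 v=6: → [1,10); WM=6
i=9 t=8 v=5: → [1,11); WM=7
i=10 t=11 v=5: → [11,14); WM=10
i=11 t=8 v=3: → [1,11); WM=10
i=12 t=13 v=9: → [11,16); WM=12
i=13 t=14 v=2: → [11,17); WM=13
i=14 t=8 v=7: DROP (t<13-3); WM=13
i=15 t=17 v=5: → [17,20); WM=16
i=16 t=18 v=2: → [17,21); WM=17
i=17 t=16 v=8: → [11,21); WM=17

14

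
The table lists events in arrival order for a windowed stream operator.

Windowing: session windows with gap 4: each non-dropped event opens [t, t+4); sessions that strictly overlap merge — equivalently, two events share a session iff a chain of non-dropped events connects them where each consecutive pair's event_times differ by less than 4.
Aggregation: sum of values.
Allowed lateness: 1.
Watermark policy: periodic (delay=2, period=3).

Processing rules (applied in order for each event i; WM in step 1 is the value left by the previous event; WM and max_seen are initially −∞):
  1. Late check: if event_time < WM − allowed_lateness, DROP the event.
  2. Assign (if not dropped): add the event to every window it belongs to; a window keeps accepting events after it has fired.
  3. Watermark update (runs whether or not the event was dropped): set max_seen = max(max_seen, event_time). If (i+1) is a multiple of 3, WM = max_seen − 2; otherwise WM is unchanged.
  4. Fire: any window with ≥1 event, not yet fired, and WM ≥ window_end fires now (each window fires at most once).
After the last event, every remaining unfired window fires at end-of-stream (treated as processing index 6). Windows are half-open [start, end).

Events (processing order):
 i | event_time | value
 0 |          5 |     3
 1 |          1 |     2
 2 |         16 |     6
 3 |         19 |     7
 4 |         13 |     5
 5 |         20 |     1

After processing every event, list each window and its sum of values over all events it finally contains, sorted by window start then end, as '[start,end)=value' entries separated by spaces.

i=0 t=5 v=3: → [5,9); WM=−∞
i=1 t=1 v=2: → [1,5); WM=−∞
i=2 t=16 v=6: → [16,20); WM=14
i=3 t=19 v=7: → [16,23); WM=14
i=4 t=13 v=5: → [13,23); WM=14
i=5 t=20 v=1: → [13,24); WM=18

[1,5)=2 [5,9)=3 [13,24)=19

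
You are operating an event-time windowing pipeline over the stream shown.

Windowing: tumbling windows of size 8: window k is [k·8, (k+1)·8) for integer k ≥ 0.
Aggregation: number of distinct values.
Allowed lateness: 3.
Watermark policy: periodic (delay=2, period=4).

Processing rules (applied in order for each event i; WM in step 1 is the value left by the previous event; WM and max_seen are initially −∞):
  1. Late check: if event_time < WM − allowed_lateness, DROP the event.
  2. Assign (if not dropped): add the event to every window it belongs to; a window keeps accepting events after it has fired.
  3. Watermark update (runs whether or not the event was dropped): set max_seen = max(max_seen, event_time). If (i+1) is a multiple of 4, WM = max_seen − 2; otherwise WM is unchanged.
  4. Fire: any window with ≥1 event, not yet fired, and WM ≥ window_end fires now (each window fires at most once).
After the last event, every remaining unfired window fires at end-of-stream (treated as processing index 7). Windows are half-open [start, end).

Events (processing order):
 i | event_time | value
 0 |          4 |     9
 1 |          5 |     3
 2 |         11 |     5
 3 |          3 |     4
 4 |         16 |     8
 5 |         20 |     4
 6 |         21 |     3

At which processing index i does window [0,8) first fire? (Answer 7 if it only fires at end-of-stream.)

3

i=0 t=4 v=9: → [0,8); WM=−∞
i=1 t=5 v=3: → [0,8); WM=−∞
i=2 t=11 v=5: → [8,16); WM=−∞
i=3 t=3 v=4: → [0,8); WM=9; [0,8) fires=3
i=4 t=16 v=8: → [16,24); WM=9
i=5 t=20 v=4: → [16,24); WM=9
i=6 t=21 v=3: → [16,24); WM=9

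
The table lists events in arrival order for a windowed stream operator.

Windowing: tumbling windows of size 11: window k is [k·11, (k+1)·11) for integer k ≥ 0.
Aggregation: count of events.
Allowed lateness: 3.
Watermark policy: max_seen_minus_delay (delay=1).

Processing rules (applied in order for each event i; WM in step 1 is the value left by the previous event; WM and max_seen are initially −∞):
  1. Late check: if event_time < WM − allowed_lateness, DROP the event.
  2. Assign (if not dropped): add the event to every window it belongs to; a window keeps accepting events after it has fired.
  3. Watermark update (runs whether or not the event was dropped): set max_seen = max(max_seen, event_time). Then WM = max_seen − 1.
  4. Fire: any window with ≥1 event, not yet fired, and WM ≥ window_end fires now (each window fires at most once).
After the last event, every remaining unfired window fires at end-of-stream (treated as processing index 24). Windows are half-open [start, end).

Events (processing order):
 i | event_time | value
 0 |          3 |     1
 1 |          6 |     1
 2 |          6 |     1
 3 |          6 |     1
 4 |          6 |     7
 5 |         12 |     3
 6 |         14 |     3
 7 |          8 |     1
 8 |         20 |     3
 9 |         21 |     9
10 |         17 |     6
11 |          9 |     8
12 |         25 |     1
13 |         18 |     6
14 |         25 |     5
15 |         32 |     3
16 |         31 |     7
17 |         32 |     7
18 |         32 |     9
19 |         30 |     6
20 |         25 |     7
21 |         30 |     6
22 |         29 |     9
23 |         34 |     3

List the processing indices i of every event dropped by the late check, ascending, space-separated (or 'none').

i=0 t=3 v=1: → [0,11); WM=2
i=1 t=6 v=1: → [0,11); WM=5
i=2 t=6 v=1: → [0,11); WM=5
i=3 t=6 v=1: → [0,11); WM=5
i=4 t=6 v=7: → [0,11); WM=5
i=5 t=12 v=3: → [11,22); WM=11; [0,11) fires=5
i=6 t=14 v=3: → [11,22); WM=13
i=7 t=8 v=1: DROP (t<13-3); WM=13
i=8 t=20 v=3: → [11,22); WM=19
i=9 t=21 v=9: → [11,22); WM=20
i=10 t=17 v=6: → [11,22); WM=20
i=11 t=9 v=8: DROP (t<20-3); WM=20
i=12 t=25 v=1: → [22,33); WM=24; [11,22) fires=5
i=13 t=18 v=6: DROP (t<24-3); WM=24
i=14 t=25 v=5: → [22,33); WM=24
i=15 t=32 v=3: → [22,33); WM=31
i=16 t=31 v=7: → [22,33); WM=31
i=17 t=32 v=7: → [22,33); WM=31
i=18 t=32 v=9: → [22,33); WM=31
i=19 t=30 v=6: → [22,33); WM=31
i=20 t=25 v=7: DROP (t<31-3); WM=31
i=21 t=30 v=6: → [22,33); WM=31
i=22 t=29 v=9: → [22,33); WM=31
i=23 t=34 v=3: → [33,44); WM=33; [22,33) fires=9

7 11 13 20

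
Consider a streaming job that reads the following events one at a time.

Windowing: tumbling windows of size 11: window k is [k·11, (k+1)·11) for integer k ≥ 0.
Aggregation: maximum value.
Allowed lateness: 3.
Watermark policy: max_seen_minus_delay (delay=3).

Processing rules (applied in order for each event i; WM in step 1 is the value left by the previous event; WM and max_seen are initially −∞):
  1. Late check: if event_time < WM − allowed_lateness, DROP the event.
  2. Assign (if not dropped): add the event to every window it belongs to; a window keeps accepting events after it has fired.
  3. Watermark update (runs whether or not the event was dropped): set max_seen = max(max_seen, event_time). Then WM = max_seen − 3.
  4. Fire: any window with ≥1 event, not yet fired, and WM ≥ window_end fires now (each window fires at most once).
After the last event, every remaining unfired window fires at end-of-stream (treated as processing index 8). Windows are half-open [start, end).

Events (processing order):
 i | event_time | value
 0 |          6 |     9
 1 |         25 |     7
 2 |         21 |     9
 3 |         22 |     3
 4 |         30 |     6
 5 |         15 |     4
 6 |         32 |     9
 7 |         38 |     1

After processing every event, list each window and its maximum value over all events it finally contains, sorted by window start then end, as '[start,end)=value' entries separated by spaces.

[0,11)=9 [11,22)=9 [22,33)=9 [33,44)=1

i=0 t=6 v=9: → [0,11); WM=3
i=1 t=25 v=7: → [22,33); WM=22; [0,11) fires=9
i=2 t=21 v=9: → [11,22); WM=22; [11,22) fires=9
i=3 t=22 v=3: → [22,33); WM=22
i=4 t=30 v=6: → [22,33); WM=27
i=5 t=15 v=4: DROP (t<27-3); WM=27
i=6 t=32 v=9: → [22,33); WM=29
i=7 t=38 v=1: → [33,44); WM=35; [22,33) fires=9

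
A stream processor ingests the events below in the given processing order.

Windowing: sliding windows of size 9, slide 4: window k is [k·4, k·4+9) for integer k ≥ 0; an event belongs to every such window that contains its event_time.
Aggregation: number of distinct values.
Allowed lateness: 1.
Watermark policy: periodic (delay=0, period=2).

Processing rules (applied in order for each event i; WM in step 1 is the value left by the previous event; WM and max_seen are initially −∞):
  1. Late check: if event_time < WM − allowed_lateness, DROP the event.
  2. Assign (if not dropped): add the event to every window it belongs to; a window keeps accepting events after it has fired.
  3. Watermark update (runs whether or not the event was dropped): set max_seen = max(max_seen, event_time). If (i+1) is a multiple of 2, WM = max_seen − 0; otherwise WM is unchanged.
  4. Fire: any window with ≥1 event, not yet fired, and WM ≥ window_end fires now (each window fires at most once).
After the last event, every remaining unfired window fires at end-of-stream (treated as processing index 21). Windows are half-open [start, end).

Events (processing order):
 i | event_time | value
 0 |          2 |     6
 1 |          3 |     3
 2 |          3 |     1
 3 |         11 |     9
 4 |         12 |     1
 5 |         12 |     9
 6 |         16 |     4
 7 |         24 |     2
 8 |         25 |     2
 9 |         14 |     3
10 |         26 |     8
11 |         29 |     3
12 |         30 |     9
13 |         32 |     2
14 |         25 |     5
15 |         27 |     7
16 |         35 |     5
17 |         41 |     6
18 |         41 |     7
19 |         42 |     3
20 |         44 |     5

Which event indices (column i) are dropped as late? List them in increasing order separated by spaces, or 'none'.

i=0 t=2 v=6: → [0,9); WM=−∞
i=1 t=3 v=3: → [0,9); WM=3
i=2 t=3 v=1: → [0,9); WM=3
i=3 t=11 v=9: → [8,17),[4,13); WM=11; [0,9) fires=3
i=4 t=12 v=1: → [12,21),[8,17),[4,13); WM=11
i=5 t=12 v=9: → [12,21),[8,17),[4,13); WM=12
i=6 t=16 v=4: → [16,25),[12,21),[8,17); WM=12
i=7 t=24 v=2: → [24,33),[20,29),[16,25); WM=24; [4,13) fires=2 [8,17) fires=3 [12,21) fires=3
i=8 t=25 v=2: → [24,33),[20,29); WM=24
i=9 t=14 v=3: DROP (t<24-1); WM=25; [16,25) fires=2
i=10 t=26 v=8: → [24,33),[20,29); WM=25
i=11 t=29 v=3: → [28,37),[24,33); WM=29; [20,29) fires=2
i=12 t=30 v=9: → [28,37),[24,33); WM=29
i=13 t=32 v=2: → [32,41),[28,37),[24,33); WM=32
i=14 t=25 v=5: DROP (t<32-1); WM=32
i=15 t=27 v=7: DROP (t<32-1); WM=32
i=16 t=35 v=5: → [32,41),[28,37); WM=32
i=17 t=41 v=6: → [40,49),[36,45); WM=41; [24,33) fires=4 [28,37) fires=4 [32,41) fires=2
i=18 t=41 v=7: → [40,49),[36,45); WM=41
i=19 t=42 v=3: → [40,49),[36,45); WM=42
i=20 t=44 v=5: → [44,53),[40,49),[36,45); WM=42

9 14 15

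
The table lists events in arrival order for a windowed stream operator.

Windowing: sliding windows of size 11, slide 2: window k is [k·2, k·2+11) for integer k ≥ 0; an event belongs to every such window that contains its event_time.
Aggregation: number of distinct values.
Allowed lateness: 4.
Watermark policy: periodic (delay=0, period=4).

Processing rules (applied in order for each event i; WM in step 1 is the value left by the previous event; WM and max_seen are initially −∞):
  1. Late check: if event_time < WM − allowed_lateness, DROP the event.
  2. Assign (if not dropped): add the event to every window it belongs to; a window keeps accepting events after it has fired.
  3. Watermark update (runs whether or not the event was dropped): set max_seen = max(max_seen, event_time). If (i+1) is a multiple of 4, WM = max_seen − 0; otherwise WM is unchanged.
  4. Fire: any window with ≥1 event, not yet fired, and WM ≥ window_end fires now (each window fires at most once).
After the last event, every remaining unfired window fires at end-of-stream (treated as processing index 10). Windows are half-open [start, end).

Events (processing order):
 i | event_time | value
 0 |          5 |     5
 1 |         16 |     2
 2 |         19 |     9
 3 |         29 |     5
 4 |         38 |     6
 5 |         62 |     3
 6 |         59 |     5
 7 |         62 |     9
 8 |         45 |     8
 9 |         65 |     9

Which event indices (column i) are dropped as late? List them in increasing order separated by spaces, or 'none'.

8

i=0 t=5 v=5: → [4,15),[2,13),[0,11); WM=−∞
i=1 t=16 v=2: → [16,27),[14,25),[12,23),[10,21),[8,19),[6,17); WM=−∞
i=2 t=19 v=9: → [18,29),[16,27),[14,25),[12,23),[10,21); WM=−∞
i=3 t=29 v=5: → [28,39),[26,37),[24,35),[22,33),[20,31); WM=29; [0,11) fires=1 [2,13) fires=1 [4,15) fires=1 [6,17) fires=1 [8,19) fires=1 [10,21) fires=2 [12,23) fires=2 [14,25) fires=2 [16,27) fires=2 [18,29) fires=1
i=4 t=38 v=6: → [38,49),[36,47),[34,45),[32,43),[30,41),[28,39); WM=29
i=5 t=62 v=3: → [62,73),[60,71),[58,69),[56,67),[54,65),[52,63); WM=29
i=6 t=59 v=5: → [58,69),[56,67),[54,65),[52,63),[50,61); WM=29
i=7 t=62 v=9: → [62,73),[60,71),[58,69),[56,67),[54,65),[52,63); WM=62; [20,31) fires=1 [22,33) fires=1 [24,35) fires=1 [26,37) fires=1 [28,39) fires=2 [30,41) fires=1 [32,43) fires=1 [34,45) fires=1 [36,47) fires=1 [38,49) fires=1 [50,61) fires=1
i=8 t=45 v=8: DROP (t<62-4); WM=62
i=9 t=65 v=9: → [64,75),[62,73),[60,71),[58,69),[56,67); WM=62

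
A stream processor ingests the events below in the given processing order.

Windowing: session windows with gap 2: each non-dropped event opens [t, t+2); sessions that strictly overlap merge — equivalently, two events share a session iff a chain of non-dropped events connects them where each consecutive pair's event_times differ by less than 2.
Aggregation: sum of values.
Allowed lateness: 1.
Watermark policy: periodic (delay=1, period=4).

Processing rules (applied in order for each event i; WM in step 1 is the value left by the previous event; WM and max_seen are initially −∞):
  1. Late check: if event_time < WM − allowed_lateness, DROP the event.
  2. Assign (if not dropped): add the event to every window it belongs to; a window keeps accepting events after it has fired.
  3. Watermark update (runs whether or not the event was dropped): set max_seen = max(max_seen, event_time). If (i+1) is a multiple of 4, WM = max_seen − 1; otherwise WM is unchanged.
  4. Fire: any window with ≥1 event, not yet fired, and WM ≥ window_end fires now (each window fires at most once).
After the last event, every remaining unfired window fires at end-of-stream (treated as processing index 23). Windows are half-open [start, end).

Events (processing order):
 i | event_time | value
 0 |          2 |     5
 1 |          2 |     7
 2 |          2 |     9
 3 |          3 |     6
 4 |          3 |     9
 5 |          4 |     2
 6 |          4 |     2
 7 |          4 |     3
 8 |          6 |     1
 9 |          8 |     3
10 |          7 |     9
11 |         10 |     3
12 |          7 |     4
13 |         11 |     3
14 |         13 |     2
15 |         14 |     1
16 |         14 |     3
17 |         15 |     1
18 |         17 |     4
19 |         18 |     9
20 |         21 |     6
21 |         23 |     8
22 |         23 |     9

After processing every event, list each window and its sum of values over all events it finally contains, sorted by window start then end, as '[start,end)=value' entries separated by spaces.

[2,6)=43 [6,10)=13 [10,13)=6 [13,17)=7 [17,20)=13 [21,23)=6 [23,25)=17

i=0 t=2 v=5: → [2,4); WM=−∞
i=1 t=2 v=7: → [2,4); WM=−∞
i=2 t=2 v=9: → [2,4); WM=−∞
i=3 t=3 v=6: → [2,5); WM=2
i=4 t=3 v=9: → [2,5); WM=2
i=5 t=4 v=2: → [2,6); WM=2
i=6 t=4 v=2: → [2,6); WM=2
i=7 t=4 v=3: → [2,6); WM=3
i=8 t=6 v=1: → [6,8); WM=3
i=9 t=8 v=3: → [8,10); WM=3
i=10 t=7 v=9: → [6,10); WM=3
i=11 t=10 v=3: → [10,12); WM=9
i=12 t=7 v=4: DROP (t<9-1); WM=9
i=13 t=11 v=3: → [10,13); WM=9
i=14 t=13 v=2: → [13,15); WM=9
i=15 t=14 v=1: → [13,16); WM=13
i=16 t=14 v=3: → [13,16); WM=13
i=17 t=15 v=1: → [13,17); WM=13
i=18 t=17 v=4: → [17,19); WM=13
i=19 t=18 v=9: → [17,20); WM=17
i=20 t=21 v=6: → [21,23); WM=17
i=21 t=23 v=8: → [23,25); WM=17
i=22 t=23 v=9: → [23,25); WM=17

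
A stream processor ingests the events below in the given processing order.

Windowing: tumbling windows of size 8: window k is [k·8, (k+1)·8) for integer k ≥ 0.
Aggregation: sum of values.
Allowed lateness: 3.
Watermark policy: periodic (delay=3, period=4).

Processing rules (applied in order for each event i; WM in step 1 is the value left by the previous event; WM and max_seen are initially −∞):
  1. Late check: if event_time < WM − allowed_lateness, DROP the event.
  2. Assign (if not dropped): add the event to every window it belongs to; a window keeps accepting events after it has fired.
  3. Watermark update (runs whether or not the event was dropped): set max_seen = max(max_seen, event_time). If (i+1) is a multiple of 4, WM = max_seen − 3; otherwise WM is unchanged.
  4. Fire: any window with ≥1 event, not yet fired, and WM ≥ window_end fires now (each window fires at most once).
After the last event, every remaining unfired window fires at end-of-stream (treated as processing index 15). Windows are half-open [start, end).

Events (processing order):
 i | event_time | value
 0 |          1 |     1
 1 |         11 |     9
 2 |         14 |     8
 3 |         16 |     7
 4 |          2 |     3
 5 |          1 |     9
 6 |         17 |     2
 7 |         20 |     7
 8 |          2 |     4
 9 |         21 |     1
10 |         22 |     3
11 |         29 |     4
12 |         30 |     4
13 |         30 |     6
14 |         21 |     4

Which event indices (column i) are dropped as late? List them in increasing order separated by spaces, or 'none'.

i=0 t=1 v=1: → [0,8); WM=−∞
i=1 t=11 v=9: → [8,16); WM=−∞
i=2 t=14 v=8: → [8,16); WM=−∞
i=3 t=16 v=7: → [16,24); WM=13; [0,8) fires=1
i=4 t=2 v=3: DROP (t<13-3); WM=13
i=5 t=1 v=9: DROP (t<13-3); WM=13
i=6 t=17 v=2: → [16,24); WM=13
i=7 t=20 v=7: → [16,24); WM=17; [8,16) fires=17
i=8 t=2 v=4: DROP (t<17-3); WM=17
i=9 t=21 v=1: → [16,24); WM=17
i=10 t=22 v=3: → [16,24); WM=17
i=11 t=29 v=4: → [24,32); WM=26; [16,24) fires=20
i=12 t=30 v=4: → [24,32); WM=26
i=13 t=30 v=6: → [24,32); WM=26
i=14 t=21 v=4: DROP (t<26-3); WM=26

4 5 8 14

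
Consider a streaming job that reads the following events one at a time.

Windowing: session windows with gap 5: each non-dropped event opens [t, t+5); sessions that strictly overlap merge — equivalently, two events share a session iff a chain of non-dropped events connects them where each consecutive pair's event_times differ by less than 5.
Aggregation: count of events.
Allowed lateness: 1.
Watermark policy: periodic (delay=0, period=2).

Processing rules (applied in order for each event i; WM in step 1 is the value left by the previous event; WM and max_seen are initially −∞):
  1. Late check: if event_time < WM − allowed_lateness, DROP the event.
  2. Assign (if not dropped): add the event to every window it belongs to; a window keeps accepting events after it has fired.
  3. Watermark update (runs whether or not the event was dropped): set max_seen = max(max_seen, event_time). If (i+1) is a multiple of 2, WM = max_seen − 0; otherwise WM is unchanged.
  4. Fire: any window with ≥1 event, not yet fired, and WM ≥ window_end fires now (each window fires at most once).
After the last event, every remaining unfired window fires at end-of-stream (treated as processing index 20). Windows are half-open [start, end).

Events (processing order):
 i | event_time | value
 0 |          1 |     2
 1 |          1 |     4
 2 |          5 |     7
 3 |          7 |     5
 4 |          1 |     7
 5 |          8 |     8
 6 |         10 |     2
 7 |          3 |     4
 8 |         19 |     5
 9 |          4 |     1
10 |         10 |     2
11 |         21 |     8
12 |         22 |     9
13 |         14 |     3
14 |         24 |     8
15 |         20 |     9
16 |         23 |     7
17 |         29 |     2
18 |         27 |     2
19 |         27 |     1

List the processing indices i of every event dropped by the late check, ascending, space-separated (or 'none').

4 7 9 10 13 15 18 19

i=0 t=1 v=2: → [1,6); WM=−∞
i=1 t=1 v=4: → [1,6); WM=1
i=2 t=5 v=7: → [1,10); WM=1
i=3 t=7 v=5: → [1,12); WM=7
i=4 t=1 v=7: DROP (t<7-1); WM=7
i=5 t=8 v=8: → [1,13); WM=8
i=6 t=10 v=2: → [1,15); WM=8
i=7 t=3 v=4: DROP (t<8-1); WM=10
i=8 t=19 v=5: → [19,24); WM=10
i=9 t=4 v=1: DROP (t<10-1); WM=19
i=10 t=10 v=2: DROP (t<19-1); WM=19
i=11 t=21 v=8: → [19,26); WM=21
i=12 t=22 v=9: → [19,27); WM=21
i=13 t=14 v=3: DROP (t<21-1); WM=22
i=14 t=24 v=8: → [19,29); WM=22
i=15 t=20 v=9: DROP (t<22-1); WM=24
i=16 t=23 v=7: → [19,29); WM=24
i=17 t=29 v=2: → [29,34); WM=29
i=18 t=27 v=2: DROP (t<29-1); WM=29
i=19 t=27 v=1: DROP (t<29-1); WM=29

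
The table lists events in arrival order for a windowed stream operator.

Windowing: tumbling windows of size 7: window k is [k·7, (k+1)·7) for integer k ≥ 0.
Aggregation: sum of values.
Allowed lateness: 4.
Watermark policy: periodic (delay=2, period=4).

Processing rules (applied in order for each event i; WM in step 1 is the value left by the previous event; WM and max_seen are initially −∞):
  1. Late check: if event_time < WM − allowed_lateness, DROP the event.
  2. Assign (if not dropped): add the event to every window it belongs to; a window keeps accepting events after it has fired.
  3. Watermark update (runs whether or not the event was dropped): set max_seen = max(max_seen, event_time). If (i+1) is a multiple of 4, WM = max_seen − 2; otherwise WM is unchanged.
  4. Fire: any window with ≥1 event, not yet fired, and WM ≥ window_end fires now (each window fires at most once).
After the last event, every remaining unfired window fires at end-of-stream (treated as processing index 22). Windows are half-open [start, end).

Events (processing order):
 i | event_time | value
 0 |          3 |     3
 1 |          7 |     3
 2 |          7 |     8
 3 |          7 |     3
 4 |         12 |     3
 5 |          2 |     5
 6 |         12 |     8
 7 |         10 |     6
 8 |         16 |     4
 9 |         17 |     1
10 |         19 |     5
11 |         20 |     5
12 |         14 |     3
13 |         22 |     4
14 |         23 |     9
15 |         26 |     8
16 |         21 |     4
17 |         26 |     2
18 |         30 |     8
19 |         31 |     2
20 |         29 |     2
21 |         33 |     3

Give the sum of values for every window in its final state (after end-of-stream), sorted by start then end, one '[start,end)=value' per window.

i=0 t=3 v=3: → [0,7); WM=−∞
i=1 t=7 v=3: → [7,14); WM=−∞
i=2 t=7 v=8: → [7,14); WM=−∞
i=3 t=7 v=3: → [7,14); WM=5
i=4 t=12 v=3: → [7,14); WM=5
i=5 t=2 v=5: → [0,7); WM=5
i=6 t=12 v=8: → [7,14); WM=5
i=7 t=10 v=6: → [7,14); WM=10; [0,7) fires=8
i=8 t=16 v=4: → [14,21); WM=10
i=9 t=17 v=1: → [14,21); WM=10
i=10 t=19 v=5: → [14,21); WM=10
i=11 t=20 v=5: → [14,21); WM=18; [7,14) fires=31
i=12 t=14 v=3: → [14,21); WM=18
i=13 t=22 v=4: → [21,28); WM=18
i=14 t=23 v=9: → [21,28); WM=18
i=15 t=26 v=8: → [21,28); WM=24; [14,21) fires=18
i=16 t=21 v=4: → [21,28); WM=24
i=17 t=26 v=2: → [21,28); WM=24
i=18 t=30 v=8: → [28,35); WM=24
i=19 t=31 v=2: → [28,35); WM=29; [21,28) fires=27
i=20 t=29 v=2: → [28,35); WM=29
i=21 t=33 v=3: → [28,35); WM=29

[0,7)=8 [7,14)=31 [14,21)=18 [21,28)=27 [28,35)=15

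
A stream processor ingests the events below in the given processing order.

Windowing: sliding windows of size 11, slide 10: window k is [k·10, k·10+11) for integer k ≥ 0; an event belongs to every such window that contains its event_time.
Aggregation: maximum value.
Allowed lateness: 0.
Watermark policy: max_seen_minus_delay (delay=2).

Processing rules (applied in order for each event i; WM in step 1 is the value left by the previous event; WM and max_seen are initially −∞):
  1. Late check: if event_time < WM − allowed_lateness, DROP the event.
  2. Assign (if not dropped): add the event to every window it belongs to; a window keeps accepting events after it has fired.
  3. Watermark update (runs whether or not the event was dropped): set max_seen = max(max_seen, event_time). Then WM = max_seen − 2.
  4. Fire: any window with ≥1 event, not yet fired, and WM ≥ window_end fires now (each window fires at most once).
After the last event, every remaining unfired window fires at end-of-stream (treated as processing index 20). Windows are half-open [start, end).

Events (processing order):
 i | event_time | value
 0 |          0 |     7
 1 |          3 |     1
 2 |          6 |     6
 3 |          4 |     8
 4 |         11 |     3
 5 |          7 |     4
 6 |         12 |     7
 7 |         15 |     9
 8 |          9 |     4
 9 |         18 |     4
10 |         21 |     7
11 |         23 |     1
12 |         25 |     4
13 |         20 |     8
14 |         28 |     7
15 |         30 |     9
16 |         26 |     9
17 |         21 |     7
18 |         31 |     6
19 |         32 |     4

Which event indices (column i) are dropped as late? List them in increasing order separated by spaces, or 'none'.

i=0 t=0 v=7: → [0,11); WM=-2
i=1 t=3 v=1: → [0,11); WM=1
i=2 t=6 v=6: → [0,11); WM=4
i=3 t=4 v=8: → [0,11); WM=4
i=4 t=11 v=3: → [10,21); WM=9
i=5 t=7 v=4: DROP (t<9-0); WM=9
i=6 t=12 v=7: → [10,21); WM=10
i=7 t=15 v=9: → [10,21); WM=13; [0,11) fires=8
i=8 t=9 v=4: DROP (t<13-0); WM=13
i=9 t=18 v=4: → [10,21); WM=16
i=10 t=21 v=7: → [20,31); WM=19
i=11 t=23 v=1: → [20,31); WM=21; [10,21) fires=9
i=12 t=25 v=4: → [20,31); WM=23
i=13 t=20 v=8: DROP (t<23-0); WM=23
i=14 t=28 v=7: → [20,31); WM=26
i=15 t=30 v=9: → [30,41),[20,31); WM=28
i=16 t=26 v=9: DROP (t<28-0); WM=28
i=17 t=21 v=7: DROP (t<28-0); WM=28
i=18 t=31 v=6: → [30,41); WM=29
i=19 t=32 v=4: → [30,41); WM=30

5 8 13 16 17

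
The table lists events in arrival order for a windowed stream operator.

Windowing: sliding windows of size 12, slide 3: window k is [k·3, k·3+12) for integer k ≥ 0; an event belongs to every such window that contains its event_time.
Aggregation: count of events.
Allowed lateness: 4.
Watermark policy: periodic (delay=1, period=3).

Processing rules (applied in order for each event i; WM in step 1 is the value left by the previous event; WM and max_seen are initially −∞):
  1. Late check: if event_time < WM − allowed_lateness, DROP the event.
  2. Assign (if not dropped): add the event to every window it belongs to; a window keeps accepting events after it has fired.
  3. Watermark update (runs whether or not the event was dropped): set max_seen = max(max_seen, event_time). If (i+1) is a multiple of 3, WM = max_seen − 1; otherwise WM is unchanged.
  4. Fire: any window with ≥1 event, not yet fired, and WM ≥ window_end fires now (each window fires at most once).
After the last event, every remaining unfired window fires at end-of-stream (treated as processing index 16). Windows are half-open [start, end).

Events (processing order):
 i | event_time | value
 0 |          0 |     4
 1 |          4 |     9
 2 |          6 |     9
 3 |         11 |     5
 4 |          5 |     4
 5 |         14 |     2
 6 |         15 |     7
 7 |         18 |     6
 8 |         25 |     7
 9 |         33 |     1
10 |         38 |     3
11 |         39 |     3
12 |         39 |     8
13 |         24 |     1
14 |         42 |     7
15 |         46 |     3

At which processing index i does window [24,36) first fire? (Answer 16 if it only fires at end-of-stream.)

11

i=0 t=0 v=4: → [0,12); WM=−∞
i=1 t=4 v=9: → [3,15),[0,12); WM=−∞
i=2 t=6 v=9: → [6,18),[3,15),[0,12); WM=5
i=3 t=11 v=5: → [9,21),[6,18),[3,15),[0,12); WM=5
i=4 t=5 v=4: → [3,15),[0,12); WM=5
i=5 t=14 v=2: → [12,24),[9,21),[6,18),[3,15); WM=13; [0,12) fires=5
i=6 t=15 v=7: → [15,27),[12,24),[9,21),[6,18); WM=13
i=7 t=18 v=6: → [18,30),[15,27),[12,24),[9,21); WM=13
i=8 t=25 v=7: → [24,36),[21,33),[18,30),[15,27); WM=24; [3,15) fires=5 [6,18) fires=4 [9,21) fires=4 [12,24) fires=3
i=9 t=33 v=1: → [33,45),[30,42),[27,39),[24,36); WM=24
i=10 t=38 v=3: → [36,48),[33,45),[30,42),[27,39); WM=24
i=11 t=39 v=3: → [39,51),[36,48),[33,45),[30,42); WM=38; [15,27) fires=3 [18,30) fires=2 [21,33) fires=1 [24,36) fires=2
i=12 t=39 v=8: → [39,51),[36,48),[33,45),[30,42); WM=38
i=13 t=24 v=1: DROP (t<38-4); WM=38
i=14 t=42 v=7: → [42,54),[39,51),[36,48),[33,45); WM=41; [27,39) fires=2
i=15 t=46 v=3: → [45,57),[42,54),[39,51),[36,48); WM=41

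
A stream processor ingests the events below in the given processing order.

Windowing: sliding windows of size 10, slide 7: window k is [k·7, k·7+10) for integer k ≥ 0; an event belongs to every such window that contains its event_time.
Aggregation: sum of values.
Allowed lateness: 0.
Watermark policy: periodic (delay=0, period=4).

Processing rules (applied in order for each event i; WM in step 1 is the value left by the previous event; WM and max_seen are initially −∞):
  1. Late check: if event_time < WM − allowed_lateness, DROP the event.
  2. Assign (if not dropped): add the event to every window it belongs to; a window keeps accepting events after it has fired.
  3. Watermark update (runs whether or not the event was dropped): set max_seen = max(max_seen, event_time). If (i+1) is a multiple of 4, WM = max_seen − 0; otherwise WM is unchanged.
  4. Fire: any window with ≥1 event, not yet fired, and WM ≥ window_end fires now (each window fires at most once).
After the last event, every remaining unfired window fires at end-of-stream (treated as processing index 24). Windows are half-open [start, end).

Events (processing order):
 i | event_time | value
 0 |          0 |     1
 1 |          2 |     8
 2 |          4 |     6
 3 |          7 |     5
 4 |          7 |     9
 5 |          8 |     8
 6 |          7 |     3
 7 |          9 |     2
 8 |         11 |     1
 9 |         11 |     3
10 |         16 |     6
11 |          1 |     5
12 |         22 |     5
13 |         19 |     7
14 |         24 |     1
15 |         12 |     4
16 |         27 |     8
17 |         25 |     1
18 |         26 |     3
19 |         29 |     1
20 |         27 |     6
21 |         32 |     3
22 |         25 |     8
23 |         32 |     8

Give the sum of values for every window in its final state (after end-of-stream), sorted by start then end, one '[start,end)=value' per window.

i=0 t=0 v=1: → [0,10); WM=−∞
i=1 t=2 v=8: → [0,10); WM=−∞
i=2 t=4 v=6: → [0,10); WM=−∞
i=3 t=7 v=5: → [7,17),[0,10); WM=7
i=4 t=7 v=9: → [7,17),[0,10); WM=7
i=5 t=8 v=8: → [7,17),[0,10); WM=7
i=6 t=7 v=3: → [7,17),[0,10); WM=7
i=7 t=9 v=2: → [7,17),[0,10); WM=9
i=8 t=11 v=1: → [7,17); WM=9
i=9 t=11 v=3: → [7,17); WM=9
i=10 t=16 v=6: → [14,24),[7,17); WM=9
i=11 t=1 v=5: DROP (t<9-0); WM=16; [0,10) fires=42
i=12 t=22 v=5: → [21,31),[14,24); WM=16
i=13 t=19 v=7: → [14,24); WM=16
i=14 t=24 v=1: → [21,31); WM=16
i=15 t=12 v=4: DROP (t<16-0); WM=24; [7,17) fires=37 [14,24) fires=18
i=16 t=27 v=8: → [21,31); WM=24
i=17 t=25 v=1: → [21,31); WM=24
i=18 t=26 v=3: → [21,31); WM=24
i=19 t=29 v=1: → [28,38),[21,31); WM=29
i=20 t=27 v=6: DROP (t<29-0); WM=29
i=21 t=32 v=3: → [28,38); WM=29
i=22 t=25 v=8: DROP (t<29-0); WM=29
i=23 t=32 v=8: → [28,38); WM=32; [21,31) fires=19

[0,10)=42 [7,17)=37 [14,24)=18 [21,31)=19 [28,38)=12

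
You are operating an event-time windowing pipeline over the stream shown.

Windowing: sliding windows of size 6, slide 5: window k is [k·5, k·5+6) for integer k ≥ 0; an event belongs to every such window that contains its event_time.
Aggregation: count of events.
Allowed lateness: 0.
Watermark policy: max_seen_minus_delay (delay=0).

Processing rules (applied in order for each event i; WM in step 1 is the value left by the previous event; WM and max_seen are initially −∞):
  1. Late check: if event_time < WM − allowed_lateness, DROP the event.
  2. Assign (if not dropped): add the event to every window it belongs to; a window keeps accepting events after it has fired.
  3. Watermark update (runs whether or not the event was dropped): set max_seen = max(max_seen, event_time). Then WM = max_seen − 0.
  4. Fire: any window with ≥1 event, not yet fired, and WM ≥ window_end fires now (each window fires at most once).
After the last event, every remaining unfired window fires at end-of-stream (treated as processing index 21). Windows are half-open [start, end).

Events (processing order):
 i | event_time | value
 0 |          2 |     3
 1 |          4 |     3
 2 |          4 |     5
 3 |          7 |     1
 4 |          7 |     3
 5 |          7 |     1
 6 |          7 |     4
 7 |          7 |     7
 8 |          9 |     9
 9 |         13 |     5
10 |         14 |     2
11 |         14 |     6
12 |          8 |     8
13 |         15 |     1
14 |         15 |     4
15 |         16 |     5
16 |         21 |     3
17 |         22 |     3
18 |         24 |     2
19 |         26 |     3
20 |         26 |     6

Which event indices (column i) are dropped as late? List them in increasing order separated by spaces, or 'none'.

i=0 t=2 v=3: → [0,6); WM=2
i=1 t=4 v=3: → [0,6); WM=4
i=2 t=4 v=5: → [0,6); WM=4
i=3 t=7 v=1: → [5,11); WM=7; [0,6) fires=3
i=4 t=7 v=3: → [5,11); WM=7
i=5 t=7 v=1: → [5,11); WM=7
i=6 t=7 v=4: → [5,11); WM=7
i=7 t=7 v=7: → [5,11); WM=7
i=8 t=9 v=9: → [5,11); WM=9
i=9 t=13 v=5: → [10,16); WM=13; [5,11) fires=6
i=10 t=14 v=2: → [10,16); WM=14
i=11 t=14 v=6: → [10,16); WM=14
i=12 t=8 v=8: DROP (t<14-0); WM=14
i=13 t=15 v=1: → [15,21),[10,16); WM=15
i=14 t=15 v=4: → [15,21),[10,16); WM=15
i=15 t=16 v=5: → [15,21); WM=16; [10,16) fires=5
i=16 t=21 v=3: → [20,26); WM=21; [15,21) fires=3
i=17 t=22 v=3: → [20,26); WM=22
i=18 t=24 v=2: → [20,26); WM=24
i=19 t=26 v=3: → [25,31); WM=26; [20,26) fires=3
i=20 t=26 v=6: → [25,31); WM=26

12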